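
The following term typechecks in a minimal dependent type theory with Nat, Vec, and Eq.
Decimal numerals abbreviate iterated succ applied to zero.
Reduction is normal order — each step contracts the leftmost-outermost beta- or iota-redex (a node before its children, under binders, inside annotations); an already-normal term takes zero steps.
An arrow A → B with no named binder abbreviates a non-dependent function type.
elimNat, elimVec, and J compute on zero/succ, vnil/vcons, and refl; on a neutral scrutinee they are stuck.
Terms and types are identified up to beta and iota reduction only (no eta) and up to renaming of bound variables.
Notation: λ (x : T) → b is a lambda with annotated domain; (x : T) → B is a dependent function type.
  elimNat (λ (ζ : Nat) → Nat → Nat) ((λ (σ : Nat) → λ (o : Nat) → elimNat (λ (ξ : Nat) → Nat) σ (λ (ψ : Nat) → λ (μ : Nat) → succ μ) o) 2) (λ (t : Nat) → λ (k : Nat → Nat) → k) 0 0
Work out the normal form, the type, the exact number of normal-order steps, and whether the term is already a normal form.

normal form:
  2
type:
  Nat
steps to reach normal form (normal order): 4
started in normal form: no
first redex: an elimNat iota-redex


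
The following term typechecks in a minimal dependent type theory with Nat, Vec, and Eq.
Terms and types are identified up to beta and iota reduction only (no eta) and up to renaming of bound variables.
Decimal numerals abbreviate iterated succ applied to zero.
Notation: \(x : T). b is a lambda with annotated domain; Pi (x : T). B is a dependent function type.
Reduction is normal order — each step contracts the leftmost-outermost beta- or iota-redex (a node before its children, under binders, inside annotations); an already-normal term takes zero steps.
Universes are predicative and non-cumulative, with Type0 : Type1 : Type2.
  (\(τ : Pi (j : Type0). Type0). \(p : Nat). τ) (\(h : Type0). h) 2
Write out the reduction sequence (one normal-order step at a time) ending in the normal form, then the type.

normal-order reduction sequence:
  (\(τ : Pi (j : Type0). Type0). \(p : Nat). τ) (\(h : Type0). h) 2
  ~> (\(τ : Nat). \(j : Type0). j) 2
  ~> \(τ : Type0). τ
the term's type:
  Pi (τ : Type0). Type0


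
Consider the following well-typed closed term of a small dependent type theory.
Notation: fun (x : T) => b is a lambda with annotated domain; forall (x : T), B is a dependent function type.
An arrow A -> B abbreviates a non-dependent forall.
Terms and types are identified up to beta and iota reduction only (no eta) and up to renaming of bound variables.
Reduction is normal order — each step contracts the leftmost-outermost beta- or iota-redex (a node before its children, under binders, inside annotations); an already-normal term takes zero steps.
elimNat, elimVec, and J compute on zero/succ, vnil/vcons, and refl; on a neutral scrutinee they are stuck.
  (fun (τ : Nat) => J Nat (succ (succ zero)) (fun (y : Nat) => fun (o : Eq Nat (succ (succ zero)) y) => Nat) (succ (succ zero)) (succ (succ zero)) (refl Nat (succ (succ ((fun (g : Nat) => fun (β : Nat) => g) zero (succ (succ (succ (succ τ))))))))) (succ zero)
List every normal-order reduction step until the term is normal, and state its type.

normal-order reduction sequence:
  (fun (τ : Nat) => J Nat (succ (succ zero)) (fun (y : Nat) => fun (o : Eq Nat (succ (succ zero)) y) => Nat) (succ (succ zero)) (succ (succ zero)) (refl Nat (succ (succ ((fun (g : Nat) => fun (β : Nat) => g) zero (succ (succ (succ (succ τ))))))))) (succ zero)
  ~> J Nat (succ (succ zero)) (fun (τ : Nat) => fun (y : Eq Nat (succ (succ zero)) τ) => Nat) (succ (succ zero)) (succ (succ zero)) (refl Nat (succ (succ ((fun (o : Nat) => fun (g : Nat) => o) zero (succ (succ (succ (succ (succ zero)))))))))
  ~> succ (succ zero)
inferred type:
  Nat


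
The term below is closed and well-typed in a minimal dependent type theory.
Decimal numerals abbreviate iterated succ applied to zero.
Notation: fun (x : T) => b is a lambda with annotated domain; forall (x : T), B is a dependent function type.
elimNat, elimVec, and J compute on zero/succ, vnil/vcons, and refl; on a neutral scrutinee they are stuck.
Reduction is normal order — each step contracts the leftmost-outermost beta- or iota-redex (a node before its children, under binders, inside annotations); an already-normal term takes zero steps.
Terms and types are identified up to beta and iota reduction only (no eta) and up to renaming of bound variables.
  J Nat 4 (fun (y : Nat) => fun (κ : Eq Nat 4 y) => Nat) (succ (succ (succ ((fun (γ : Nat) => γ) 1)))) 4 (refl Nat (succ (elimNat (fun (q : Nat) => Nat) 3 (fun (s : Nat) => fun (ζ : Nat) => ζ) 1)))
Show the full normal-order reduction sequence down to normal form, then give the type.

reduction (normal order):
  J Nat 4 (fun (y : Nat) => fun (κ : Eq Nat 4 y) => Nat) (succ (succ (succ ((fun (γ : Nat) => γ) 1)))) 4 (refl Nat (succ (elimNat (fun (q : Nat) => Nat) 3 (fun (s : Nat) => fun (ζ : Nat) => ζ) 1)))
  ~> succ (succ (succ ((fun (y : Nat) => y) 1)))
  ~> 4
inferred type:
  Nat


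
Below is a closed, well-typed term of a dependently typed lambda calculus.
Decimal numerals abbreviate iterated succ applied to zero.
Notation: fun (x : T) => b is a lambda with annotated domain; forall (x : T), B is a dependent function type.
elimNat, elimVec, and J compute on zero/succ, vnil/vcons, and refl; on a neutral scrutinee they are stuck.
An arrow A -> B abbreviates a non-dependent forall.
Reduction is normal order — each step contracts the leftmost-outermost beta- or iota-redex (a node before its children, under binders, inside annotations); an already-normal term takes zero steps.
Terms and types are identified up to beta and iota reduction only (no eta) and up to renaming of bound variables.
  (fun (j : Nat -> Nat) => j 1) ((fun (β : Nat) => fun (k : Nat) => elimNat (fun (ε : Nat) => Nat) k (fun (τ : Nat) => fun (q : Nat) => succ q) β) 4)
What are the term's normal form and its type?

reduced normal form:
  5
type:
  Nat


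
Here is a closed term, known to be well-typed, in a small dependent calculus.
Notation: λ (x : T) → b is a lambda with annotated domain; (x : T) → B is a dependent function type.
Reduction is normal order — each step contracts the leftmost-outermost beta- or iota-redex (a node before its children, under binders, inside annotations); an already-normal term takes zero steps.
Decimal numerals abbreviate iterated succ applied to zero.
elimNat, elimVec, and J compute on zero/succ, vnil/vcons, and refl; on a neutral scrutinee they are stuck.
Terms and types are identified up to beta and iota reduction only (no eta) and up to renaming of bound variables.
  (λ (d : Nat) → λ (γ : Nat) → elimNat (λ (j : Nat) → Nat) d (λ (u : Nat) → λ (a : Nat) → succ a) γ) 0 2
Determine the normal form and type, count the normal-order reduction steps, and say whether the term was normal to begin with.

normal form:
  2
inferred type:
  Nat
steps to reach normal form (normal order): 9
started in normal form: no
first redex: a beta-redex


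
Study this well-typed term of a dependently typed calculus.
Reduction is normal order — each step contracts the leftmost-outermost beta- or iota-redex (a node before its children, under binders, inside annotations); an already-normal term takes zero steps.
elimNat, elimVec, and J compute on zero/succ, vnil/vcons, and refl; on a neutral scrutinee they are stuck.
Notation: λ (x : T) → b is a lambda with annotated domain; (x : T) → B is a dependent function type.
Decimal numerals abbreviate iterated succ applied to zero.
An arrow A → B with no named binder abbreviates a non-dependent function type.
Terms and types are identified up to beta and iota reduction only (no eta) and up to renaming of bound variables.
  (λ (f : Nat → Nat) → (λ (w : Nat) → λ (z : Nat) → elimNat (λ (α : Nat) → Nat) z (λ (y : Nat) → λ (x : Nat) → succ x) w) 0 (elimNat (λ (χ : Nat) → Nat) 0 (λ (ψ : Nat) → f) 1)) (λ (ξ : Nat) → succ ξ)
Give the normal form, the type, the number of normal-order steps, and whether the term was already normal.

resulting normal form:
  1
the term's type:
  Nat
normal-order step count: 8
term was already normal: no
first redex: a beta-redex


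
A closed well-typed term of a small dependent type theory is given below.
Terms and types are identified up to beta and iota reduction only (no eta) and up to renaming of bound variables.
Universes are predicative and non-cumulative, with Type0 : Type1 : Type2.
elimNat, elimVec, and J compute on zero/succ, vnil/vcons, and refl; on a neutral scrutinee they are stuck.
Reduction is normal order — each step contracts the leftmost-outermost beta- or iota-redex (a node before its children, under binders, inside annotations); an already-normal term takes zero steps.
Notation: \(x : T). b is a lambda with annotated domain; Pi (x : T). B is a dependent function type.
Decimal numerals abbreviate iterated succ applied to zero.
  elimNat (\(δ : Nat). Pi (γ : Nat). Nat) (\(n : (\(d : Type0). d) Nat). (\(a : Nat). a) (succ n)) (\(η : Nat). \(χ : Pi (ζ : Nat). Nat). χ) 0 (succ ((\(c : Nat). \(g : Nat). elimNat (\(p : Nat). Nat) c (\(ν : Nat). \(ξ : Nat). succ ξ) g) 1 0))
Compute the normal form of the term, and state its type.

reduced normal form:
  3
the term's type:
  Nat
observation: the leftmost-outermost redex is an elimNat iota-redex, and normalization takes 6 steps.


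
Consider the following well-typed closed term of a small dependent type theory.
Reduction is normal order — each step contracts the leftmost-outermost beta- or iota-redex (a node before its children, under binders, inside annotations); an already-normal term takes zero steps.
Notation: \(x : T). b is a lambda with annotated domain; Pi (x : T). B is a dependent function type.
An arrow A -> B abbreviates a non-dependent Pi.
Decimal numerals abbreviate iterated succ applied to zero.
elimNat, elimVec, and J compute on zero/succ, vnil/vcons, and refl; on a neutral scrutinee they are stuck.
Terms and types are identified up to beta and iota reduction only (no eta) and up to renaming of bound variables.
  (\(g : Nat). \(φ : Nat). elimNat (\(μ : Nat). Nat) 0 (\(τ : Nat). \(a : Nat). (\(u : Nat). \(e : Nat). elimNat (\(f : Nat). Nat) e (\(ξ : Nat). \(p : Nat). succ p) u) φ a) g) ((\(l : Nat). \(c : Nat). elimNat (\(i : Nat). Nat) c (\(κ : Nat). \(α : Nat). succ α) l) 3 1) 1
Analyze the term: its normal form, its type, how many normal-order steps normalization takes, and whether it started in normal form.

reduced normal form:
  4
inferred type:
  Nat
reduction steps (normal order): 33
started in normal form: no
first contracted redex: a beta-redex


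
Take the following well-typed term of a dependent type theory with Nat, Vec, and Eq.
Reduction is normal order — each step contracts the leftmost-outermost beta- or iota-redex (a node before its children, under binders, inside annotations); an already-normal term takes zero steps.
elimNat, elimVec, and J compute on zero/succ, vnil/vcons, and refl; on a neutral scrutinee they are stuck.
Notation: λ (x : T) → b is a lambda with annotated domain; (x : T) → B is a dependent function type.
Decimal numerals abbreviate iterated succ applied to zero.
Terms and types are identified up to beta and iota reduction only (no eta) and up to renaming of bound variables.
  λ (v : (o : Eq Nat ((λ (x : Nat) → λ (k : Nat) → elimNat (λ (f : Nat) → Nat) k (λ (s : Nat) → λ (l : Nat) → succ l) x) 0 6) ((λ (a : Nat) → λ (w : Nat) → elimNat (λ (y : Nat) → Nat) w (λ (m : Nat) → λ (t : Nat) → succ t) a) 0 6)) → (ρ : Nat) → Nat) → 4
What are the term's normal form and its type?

resulting normal form:
  λ (v : (o : Eq Nat 6 6) → (x : Nat) → Nat) → 4
the term's type:
  (v : (o : Eq Nat 6 6) → (x : Nat) → Nat) → Nat
observation: the leftmost-outermost redex is a beta-redex, and normalization takes 6 steps.


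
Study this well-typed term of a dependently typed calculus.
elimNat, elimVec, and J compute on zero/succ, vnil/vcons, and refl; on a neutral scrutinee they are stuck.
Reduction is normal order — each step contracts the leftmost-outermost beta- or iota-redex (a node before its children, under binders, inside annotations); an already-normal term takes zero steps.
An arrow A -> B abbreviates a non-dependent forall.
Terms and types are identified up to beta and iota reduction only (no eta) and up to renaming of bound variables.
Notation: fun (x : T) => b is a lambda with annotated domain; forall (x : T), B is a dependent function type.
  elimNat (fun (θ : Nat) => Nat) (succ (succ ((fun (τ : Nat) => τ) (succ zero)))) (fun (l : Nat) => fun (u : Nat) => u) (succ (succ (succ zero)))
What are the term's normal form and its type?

normal form:
  succ (succ (succ zero))
type:
  Nat


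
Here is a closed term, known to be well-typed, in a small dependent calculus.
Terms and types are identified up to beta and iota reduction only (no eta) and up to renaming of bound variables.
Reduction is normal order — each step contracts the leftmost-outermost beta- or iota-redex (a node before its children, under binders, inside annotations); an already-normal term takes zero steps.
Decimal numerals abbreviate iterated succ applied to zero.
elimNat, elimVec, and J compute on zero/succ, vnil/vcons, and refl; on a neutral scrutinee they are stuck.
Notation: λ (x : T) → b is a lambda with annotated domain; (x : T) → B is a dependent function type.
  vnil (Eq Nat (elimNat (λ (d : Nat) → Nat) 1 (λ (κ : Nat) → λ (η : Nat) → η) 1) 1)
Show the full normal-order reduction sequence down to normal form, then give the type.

reduction (normal order):
  vnil (Eq Nat (elimNat (λ (d : Nat) → Nat) 1 (λ (κ : Nat) → λ (η : Nat) → η) 1) 1)
  ~> vnil (Eq Nat ((λ (d : Nat) → λ (κ : Nat) → κ) 0 (elimNat (λ (η : Nat) → Nat) 1 (λ (α : Nat) → λ (z : Nat) → z) 0)) 1)
  ~> vnil (Eq Nat ((λ (d : Nat) → d) (elimNat (λ (κ : Nat) → Nat) 1 (λ (η : Nat) → λ (α : Nat) → α) 0)) 1)
  ~> vnil (Eq Nat (elimNat (λ (d : Nat) → Nat) 1 (λ (κ : Nat) → λ (η : Nat) → η) 0) 1)
  ~> vnil (Eq Nat 1 1)
inferred type:
  Vec (Eq Nat 1 1) 0


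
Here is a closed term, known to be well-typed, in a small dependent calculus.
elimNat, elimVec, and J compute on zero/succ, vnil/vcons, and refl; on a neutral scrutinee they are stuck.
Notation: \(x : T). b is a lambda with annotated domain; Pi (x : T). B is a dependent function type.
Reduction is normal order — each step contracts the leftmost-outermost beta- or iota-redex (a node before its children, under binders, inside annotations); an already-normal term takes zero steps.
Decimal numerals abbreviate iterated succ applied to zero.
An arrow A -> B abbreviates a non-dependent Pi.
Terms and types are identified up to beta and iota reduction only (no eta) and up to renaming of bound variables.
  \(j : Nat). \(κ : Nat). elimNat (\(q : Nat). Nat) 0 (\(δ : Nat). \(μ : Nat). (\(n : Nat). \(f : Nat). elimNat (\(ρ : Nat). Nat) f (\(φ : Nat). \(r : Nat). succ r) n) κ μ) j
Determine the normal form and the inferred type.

normal form:
  \(j : Nat). \(κ : Nat). elimNat (\(q : Nat). Nat) 0 (\(δ : Nat). \(μ : Nat). elimNat (\(n : Nat). Nat) μ (\(f : Nat). \(ρ : Nat). succ ρ) κ) j
the term's type:
  Nat -> Nat -> Nat
observation: the leftmost-outermost redex is a beta-redex, and normalization takes 2 steps.


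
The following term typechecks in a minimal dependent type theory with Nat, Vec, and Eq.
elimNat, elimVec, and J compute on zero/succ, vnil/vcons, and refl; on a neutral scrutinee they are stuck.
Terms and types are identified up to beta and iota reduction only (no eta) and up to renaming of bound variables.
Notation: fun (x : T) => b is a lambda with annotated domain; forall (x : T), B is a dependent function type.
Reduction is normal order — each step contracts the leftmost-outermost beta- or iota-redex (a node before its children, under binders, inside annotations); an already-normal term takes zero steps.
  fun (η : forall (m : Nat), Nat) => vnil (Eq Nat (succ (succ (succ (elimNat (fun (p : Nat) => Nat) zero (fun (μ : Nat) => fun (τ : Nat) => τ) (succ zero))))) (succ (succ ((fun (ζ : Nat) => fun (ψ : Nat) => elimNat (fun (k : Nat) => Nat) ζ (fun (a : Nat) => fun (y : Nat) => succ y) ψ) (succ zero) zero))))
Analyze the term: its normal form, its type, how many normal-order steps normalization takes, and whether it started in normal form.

reduced normal form:
  fun (η : forall (m : Nat), Nat) => vnil (Eq Nat (succ (succ (succ zero))) (succ (succ (succ zero))))
type:
  forall (η : forall (m : Nat), Nat), Vec (Eq Nat (succ (succ (succ zero))) (succ (succ (succ zero)))) zero
normal-order step count: 7
already normal: no
first contracted redex: an elimNat iota-redex


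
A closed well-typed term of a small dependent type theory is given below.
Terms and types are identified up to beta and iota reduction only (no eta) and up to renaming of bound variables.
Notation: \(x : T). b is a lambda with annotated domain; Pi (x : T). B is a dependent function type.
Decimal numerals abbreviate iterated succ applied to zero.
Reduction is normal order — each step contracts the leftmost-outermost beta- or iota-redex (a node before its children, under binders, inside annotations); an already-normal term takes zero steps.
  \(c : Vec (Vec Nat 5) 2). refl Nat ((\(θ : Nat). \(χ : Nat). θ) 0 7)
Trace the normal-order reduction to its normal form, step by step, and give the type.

normal-order reduction sequence:
  \(c : Vec (Vec Nat 5) 2). refl Nat ((\(θ : Nat). \(χ : Nat). θ) 0 7)
  ~> \(c : Vec (Vec Nat 5) 2). refl Nat ((\(θ : Nat). 0) 7)
  ~> \(c : Vec (Vec Nat 5) 2). refl Nat 0
inferred type:
  Pi (c : Vec (Vec Nat 5) 2). Eq Nat 0 0


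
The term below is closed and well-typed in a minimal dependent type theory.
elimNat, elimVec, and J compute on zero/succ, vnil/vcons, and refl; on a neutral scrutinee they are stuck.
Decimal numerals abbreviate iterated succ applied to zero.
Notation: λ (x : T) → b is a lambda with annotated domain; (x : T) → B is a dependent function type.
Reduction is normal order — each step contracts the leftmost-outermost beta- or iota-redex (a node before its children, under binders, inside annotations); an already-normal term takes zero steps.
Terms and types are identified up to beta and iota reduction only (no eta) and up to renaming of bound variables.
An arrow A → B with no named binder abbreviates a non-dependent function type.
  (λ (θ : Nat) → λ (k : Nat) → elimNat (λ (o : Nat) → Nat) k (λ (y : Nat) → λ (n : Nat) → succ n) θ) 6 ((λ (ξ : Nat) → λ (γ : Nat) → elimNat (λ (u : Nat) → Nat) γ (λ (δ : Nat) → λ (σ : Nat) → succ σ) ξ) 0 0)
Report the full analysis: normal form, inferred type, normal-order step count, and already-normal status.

normal form:
  6
type:
  Nat
normal-order step count: 24
already normal: no
first redex: a beta-redex


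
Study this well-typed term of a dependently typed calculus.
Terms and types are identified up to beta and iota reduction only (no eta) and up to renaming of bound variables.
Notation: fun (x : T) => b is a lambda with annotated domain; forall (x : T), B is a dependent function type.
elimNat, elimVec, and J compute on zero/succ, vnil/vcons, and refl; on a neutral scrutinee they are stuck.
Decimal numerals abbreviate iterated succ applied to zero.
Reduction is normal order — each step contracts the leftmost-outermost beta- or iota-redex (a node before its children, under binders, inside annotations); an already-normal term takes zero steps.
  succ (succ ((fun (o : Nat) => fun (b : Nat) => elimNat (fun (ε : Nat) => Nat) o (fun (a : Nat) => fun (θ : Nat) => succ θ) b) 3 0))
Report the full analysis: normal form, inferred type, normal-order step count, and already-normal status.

resulting normal form:
  5
type:
  Nat
steps to reach normal form (normal order): 3
already normal: no
first redex: a beta-redex


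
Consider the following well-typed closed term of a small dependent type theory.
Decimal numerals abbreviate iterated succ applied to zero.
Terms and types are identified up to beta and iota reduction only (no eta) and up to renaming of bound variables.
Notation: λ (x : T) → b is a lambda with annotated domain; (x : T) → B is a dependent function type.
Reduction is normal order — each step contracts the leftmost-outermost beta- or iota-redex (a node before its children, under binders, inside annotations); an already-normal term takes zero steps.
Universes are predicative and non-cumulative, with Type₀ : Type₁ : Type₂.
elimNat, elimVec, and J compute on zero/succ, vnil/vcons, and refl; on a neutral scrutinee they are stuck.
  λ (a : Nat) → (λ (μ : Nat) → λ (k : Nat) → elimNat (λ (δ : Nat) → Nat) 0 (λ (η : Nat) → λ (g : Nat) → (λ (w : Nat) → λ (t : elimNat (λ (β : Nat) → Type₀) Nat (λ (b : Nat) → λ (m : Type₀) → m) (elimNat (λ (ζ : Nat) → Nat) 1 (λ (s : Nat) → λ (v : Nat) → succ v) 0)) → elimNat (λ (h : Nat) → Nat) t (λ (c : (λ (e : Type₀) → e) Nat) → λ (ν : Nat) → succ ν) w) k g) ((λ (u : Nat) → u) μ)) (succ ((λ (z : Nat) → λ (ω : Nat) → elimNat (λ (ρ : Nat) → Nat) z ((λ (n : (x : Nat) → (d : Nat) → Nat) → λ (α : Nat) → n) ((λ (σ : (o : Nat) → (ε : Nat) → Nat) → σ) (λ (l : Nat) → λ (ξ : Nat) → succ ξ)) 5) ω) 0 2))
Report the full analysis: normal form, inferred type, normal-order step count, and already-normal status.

normal form:
  λ (a : Nat) → λ (μ : Nat) → elimNat (λ (k : Nat) → Nat) (elimNat (λ (δ : Nat) → Nat) (elimNat (λ (η : Nat) → Nat) 0 (λ (g : Nat) → λ (w : Nat) → succ w) μ) (λ (t : Nat) → λ (β : Nat) → succ β) μ) (λ (b : Nat) → λ (m : Nat) → succ m) μ
the term's type:
  (a : Nat) → (μ : Nat) → Nat
normal-order step count: 30
already normal: no
first contracted redex: a beta-redex


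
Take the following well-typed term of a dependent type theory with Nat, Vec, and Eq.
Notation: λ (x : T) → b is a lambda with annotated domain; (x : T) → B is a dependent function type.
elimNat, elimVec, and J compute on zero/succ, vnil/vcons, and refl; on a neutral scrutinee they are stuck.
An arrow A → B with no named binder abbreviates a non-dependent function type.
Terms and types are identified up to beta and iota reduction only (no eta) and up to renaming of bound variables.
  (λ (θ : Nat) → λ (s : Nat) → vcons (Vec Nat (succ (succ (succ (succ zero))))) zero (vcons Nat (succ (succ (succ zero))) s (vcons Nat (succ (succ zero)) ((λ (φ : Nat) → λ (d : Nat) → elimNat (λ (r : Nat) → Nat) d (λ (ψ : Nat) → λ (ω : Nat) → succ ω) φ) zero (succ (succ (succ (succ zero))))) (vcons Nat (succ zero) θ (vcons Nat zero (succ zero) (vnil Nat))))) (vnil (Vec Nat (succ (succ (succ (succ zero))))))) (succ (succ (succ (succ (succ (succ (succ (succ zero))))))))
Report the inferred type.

type:
  Nat → Vec (Vec Nat (succ (succ (succ (succ zero))))) (succ zero)


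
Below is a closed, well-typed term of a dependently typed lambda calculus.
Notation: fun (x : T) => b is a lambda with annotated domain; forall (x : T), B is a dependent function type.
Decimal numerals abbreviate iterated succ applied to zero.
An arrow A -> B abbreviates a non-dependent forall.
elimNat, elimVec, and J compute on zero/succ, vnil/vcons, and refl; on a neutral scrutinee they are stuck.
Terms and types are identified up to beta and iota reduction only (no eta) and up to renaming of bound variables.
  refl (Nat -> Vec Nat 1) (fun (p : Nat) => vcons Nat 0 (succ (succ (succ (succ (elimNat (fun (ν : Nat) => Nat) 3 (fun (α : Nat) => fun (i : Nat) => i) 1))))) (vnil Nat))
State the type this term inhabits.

type:
  Eq (Nat -> Vec Nat 1) (fun (p : Nat) => vcons Nat 0 7 (vnil Nat)) (fun (ν : Nat) => vcons Nat 0 7 (vnil Nat))


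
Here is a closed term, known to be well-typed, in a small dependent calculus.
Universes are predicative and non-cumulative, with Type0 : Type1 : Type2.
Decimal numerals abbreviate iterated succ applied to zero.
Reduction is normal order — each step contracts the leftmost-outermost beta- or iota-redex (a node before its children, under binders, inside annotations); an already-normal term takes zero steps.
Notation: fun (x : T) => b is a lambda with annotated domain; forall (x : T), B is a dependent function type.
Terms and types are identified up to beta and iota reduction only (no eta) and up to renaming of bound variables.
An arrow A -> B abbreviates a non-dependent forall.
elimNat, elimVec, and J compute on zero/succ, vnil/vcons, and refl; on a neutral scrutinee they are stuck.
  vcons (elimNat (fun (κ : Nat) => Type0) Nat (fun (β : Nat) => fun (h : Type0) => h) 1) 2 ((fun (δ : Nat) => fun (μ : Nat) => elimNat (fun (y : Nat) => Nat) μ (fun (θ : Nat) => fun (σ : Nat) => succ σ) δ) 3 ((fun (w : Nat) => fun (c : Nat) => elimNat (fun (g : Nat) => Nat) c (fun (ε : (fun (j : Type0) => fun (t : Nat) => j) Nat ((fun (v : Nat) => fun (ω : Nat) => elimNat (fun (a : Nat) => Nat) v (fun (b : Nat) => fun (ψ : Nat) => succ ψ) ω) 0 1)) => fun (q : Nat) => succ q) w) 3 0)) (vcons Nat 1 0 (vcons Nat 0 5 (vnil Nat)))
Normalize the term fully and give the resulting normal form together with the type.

reduced normal form:
  vcons Nat 2 6 (vcons Nat 1 0 (vcons Nat 0 5 (vnil Nat)))
the term's type:
  Vec Nat 3


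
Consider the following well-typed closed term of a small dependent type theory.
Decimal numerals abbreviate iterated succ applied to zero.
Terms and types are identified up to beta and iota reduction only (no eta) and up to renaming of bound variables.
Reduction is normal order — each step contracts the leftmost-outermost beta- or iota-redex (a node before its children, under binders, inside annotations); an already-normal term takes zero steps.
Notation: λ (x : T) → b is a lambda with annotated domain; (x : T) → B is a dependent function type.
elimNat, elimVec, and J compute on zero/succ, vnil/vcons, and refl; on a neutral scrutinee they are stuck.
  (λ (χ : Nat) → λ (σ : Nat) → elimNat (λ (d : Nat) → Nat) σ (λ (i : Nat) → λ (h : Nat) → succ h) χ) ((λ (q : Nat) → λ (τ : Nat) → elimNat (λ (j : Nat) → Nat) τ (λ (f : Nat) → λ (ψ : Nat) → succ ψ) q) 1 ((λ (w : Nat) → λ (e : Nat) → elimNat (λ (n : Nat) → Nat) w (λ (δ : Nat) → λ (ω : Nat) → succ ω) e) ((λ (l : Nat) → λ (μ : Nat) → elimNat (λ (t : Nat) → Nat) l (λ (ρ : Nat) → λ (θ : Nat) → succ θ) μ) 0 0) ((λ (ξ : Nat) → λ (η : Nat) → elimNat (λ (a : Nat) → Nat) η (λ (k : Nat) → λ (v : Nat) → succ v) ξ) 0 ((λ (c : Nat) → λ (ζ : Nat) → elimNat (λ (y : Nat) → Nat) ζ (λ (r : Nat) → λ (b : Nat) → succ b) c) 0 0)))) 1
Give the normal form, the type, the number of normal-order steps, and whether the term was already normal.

resulting normal form:
  2
the term's type:
  Nat
reduction steps (normal order): 24
started in normal form: no
first contracted redex: a beta-redex


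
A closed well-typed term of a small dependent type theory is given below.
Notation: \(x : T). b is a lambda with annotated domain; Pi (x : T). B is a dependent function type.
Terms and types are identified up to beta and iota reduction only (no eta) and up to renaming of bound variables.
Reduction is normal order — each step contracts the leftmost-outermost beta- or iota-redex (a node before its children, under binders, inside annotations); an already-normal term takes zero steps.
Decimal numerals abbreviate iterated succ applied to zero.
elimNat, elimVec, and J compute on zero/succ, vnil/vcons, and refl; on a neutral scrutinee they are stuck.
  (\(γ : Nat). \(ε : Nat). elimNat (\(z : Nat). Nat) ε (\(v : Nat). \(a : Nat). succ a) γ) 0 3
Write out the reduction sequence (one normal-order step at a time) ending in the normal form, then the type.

normal-order reduction sequence:
  (\(γ : Nat). \(ε : Nat). elimNat (\(z : Nat). Nat) ε (\(v : Nat). \(a : Nat). succ a) γ) 0 3
  ~> (\(γ : Nat). elimNat (\(ε : Nat). Nat) γ (\(z : Nat). \(v : Nat). succ v) 0) 3
  ~> elimNat (\(γ : Nat). Nat) 3 (\(ε : Nat). \(z : Nat). succ z) 0
  ~> 3
inferred type:
  Nat


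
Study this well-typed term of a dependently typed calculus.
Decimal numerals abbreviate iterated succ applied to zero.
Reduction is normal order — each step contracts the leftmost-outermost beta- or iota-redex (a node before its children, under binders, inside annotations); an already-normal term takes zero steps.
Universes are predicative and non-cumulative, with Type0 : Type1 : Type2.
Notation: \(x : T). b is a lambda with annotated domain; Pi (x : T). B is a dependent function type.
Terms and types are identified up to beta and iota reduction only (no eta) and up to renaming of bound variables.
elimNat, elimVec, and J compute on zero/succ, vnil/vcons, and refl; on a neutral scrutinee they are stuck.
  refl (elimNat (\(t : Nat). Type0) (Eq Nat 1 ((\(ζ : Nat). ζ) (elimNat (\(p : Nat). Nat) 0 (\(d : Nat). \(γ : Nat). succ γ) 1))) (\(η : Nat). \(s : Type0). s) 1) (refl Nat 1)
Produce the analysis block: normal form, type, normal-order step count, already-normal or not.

reduced normal form:
  refl (Eq Nat 1 1) (refl Nat 1)
inferred type:
  Eq (Eq Nat 1 1) (refl Nat 1) (refl Nat 1)
steps to reach normal form (normal order): 9
started in normal form: no
first contracted redex: an elimNat iota-redex


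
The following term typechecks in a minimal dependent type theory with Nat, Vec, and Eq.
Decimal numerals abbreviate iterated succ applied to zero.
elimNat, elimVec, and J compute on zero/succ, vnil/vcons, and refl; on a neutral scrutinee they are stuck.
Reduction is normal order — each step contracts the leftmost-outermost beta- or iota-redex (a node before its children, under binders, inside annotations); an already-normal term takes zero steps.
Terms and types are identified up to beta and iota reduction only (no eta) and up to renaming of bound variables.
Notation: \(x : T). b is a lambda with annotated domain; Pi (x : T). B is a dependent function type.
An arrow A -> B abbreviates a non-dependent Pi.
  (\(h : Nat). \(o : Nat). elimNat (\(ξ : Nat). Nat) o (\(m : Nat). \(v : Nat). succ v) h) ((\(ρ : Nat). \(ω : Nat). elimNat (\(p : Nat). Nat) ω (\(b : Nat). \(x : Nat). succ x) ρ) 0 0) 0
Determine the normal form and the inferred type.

reduced normal form:
  0
inferred type:
  Nat
observation: the leftmost-outermost redex is a beta-redex, and normalization takes 6 steps.


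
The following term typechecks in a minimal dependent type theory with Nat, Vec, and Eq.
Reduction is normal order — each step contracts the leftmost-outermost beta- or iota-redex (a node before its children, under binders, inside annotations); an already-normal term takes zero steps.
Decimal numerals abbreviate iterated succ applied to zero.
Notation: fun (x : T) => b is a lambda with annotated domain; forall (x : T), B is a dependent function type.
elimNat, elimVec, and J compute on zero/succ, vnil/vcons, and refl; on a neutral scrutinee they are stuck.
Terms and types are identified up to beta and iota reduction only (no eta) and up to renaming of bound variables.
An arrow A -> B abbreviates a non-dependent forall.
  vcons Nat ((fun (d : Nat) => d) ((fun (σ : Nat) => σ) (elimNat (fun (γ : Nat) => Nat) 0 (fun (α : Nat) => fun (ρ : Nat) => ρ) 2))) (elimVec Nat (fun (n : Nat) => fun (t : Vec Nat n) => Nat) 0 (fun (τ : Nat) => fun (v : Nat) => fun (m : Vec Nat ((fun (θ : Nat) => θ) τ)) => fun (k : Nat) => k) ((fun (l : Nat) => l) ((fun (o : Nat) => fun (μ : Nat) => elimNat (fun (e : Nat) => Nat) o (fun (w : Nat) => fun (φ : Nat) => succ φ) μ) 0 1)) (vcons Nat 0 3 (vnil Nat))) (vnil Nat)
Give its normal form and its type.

resulting normal form:
  vcons Nat 0 0 (vnil Nat)
the term's type:
  Vec Nat 1
observation: the leftmost-outermost redex is a beta-redex, and normalization takes 15 steps.


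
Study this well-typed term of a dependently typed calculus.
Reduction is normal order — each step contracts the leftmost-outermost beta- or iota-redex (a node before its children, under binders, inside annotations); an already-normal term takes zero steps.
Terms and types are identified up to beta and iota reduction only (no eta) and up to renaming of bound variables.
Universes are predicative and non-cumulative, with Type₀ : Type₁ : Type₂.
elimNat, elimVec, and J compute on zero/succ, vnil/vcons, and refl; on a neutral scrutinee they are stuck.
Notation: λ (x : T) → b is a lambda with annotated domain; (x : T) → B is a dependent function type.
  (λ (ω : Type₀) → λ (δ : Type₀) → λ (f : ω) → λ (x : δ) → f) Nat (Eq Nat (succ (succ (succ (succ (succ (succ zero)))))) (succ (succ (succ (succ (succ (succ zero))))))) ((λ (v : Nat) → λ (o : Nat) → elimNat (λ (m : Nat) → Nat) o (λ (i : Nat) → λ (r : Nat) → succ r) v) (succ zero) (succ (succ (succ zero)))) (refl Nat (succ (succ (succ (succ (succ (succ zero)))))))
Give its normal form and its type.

resulting normal form:
  succ (succ (succ (succ zero)))
inferred type:
  Nat
observation: the term reaches its normal form after 10 normal-order steps.


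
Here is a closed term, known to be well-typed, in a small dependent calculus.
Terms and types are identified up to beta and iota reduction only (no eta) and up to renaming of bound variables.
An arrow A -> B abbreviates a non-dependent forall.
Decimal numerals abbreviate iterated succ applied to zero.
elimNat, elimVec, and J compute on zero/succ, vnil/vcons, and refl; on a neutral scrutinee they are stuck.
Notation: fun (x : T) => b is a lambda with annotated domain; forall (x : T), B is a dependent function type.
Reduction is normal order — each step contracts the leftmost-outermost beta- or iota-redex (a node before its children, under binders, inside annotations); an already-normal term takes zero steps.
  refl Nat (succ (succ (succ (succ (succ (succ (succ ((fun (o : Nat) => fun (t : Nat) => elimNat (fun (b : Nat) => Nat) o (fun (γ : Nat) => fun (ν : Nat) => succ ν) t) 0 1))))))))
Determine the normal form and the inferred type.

resulting normal form:
  refl Nat 8
the term's type:
  Eq Nat 8 8


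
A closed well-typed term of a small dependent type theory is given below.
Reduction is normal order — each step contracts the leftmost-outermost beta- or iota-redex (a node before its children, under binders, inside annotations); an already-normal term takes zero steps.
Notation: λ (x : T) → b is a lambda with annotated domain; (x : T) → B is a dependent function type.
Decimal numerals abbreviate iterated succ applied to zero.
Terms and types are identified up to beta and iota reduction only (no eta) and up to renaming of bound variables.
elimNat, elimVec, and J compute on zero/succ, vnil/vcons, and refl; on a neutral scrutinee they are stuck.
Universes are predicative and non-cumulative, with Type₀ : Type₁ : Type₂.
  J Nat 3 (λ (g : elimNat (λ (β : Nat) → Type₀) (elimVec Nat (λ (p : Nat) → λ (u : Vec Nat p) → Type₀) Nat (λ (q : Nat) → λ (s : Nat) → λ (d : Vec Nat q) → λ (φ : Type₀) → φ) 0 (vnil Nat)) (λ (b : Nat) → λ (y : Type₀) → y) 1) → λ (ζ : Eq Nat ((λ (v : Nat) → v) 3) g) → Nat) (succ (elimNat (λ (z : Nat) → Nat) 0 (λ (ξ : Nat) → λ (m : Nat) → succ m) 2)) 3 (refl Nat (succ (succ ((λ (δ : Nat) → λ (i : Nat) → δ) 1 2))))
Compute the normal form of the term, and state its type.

resulting normal form:
  3
inferred type:
  Nat
observation: contracting a J iota-redex first, the term normalizes in 8 steps.


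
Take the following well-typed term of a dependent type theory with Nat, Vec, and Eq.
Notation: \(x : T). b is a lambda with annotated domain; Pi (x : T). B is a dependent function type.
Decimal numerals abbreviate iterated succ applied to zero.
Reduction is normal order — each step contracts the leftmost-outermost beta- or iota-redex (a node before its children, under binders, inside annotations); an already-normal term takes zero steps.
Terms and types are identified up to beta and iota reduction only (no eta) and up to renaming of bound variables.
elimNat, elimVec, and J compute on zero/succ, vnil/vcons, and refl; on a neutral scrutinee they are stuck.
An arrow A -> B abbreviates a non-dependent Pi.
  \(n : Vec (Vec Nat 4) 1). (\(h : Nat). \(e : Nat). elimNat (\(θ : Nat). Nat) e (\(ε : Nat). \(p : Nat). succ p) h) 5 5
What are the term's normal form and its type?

resulting normal form:
  \(n : Vec (Vec Nat 4) 1). 10
the term's type:
  Vec (Vec Nat 4) 1 -> Nat
observation: normalization takes exactly 18 steps under the normal-order strategy.


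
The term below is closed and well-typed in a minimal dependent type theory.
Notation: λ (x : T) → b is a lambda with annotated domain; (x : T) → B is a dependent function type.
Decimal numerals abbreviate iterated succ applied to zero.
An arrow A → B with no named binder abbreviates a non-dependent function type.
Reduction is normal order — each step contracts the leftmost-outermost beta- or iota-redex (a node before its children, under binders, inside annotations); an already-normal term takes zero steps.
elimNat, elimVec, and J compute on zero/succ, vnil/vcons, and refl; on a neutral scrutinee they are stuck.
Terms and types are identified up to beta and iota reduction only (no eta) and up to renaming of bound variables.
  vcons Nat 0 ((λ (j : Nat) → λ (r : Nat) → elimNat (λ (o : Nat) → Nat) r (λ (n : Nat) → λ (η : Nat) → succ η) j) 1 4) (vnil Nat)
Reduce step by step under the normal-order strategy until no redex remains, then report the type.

normal-order reduction:
  vcons Nat 0 ((λ (j : Nat) → λ (r : Nat) → elimNat (λ (o : Nat) → Nat) r (λ (n : Nat) → λ (η : Nat) → succ η) j) 1 4) (vnil Nat)
  ~> vcons Nat 0 ((λ (j : Nat) → elimNat (λ (r : Nat) → Nat) j (λ (o : Nat) → λ (n : Nat) → succ n) 1) 4) (vnil Nat)
  ~> vcons Nat 0 (elimNat (λ (j : Nat) → Nat) 4 (λ (r : Nat) → λ (o : Nat) → succ o) 1) (vnil Nat)
  ~> vcons Nat 0 ((λ (j : Nat) → λ (r : Nat) → succ r) 0 (elimNat (λ (o : Nat) → Nat) 4 (λ (n : Nat) → λ (η : Nat) → succ η) 0)) (vnil Nat)
  ~> vcons Nat 0 ((λ (j : Nat) → succ j) (elimNat (λ (r : Nat) → Nat) 4 (λ (o : Nat) → λ (n : Nat) → succ n) 0)) (vnil Nat)
  ~> vcons Nat 0 (succ (elimNat (λ (j : Nat) → Nat) 4 (λ (r : Nat) → λ (o : Nat) → succ o) 0)) (vnil Nat)
  ~> vcons Nat 0 5 (vnil Nat)
inferred type:
  Vec Nat 1


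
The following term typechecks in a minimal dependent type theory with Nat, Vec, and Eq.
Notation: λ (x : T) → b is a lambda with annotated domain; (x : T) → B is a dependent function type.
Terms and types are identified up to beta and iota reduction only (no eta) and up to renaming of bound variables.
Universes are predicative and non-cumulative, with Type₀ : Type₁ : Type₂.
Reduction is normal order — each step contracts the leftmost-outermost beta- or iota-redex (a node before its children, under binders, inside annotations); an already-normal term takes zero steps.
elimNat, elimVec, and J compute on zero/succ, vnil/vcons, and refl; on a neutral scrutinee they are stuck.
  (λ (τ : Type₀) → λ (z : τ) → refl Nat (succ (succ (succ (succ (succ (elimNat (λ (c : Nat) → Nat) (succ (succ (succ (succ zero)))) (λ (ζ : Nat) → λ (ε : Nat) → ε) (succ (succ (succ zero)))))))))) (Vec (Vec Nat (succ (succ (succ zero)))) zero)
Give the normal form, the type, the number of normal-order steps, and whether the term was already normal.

resulting normal form:
  λ (τ : Vec (Vec Nat (succ (succ (succ zero)))) zero) → refl Nat (succ (succ (succ (succ (succ (succ (succ (succ (succ zero)))))))))
inferred type:
  (τ : Vec (Vec Nat (succ (succ (succ zero)))) zero) → Eq Nat (succ (succ (succ (succ (succ (succ (succ (succ (succ zero))))))))) (succ (succ (succ (succ (succ (succ (succ (succ (succ zero)))))))))
normal-order step count: 11
term was already normal: no
first contracted redex: a beta-redex


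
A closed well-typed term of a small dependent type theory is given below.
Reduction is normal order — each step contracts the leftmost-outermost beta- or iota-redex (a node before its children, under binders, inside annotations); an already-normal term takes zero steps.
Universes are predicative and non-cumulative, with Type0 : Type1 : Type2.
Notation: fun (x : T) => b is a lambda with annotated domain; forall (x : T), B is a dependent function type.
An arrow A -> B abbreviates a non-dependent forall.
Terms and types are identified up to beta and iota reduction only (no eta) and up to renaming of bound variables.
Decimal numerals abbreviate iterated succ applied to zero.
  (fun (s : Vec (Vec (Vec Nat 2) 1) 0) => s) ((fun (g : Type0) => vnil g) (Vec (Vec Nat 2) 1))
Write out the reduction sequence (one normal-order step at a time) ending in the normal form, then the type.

normal-order reduction sequence:
  (fun (s : Vec (Vec (Vec Nat 2) 1) 0) => s) ((fun (g : Type0) => vnil g) (Vec (Vec Nat 2) 1))
  ~> (fun (s : Type0) => vnil s) (Vec (Vec Nat 2) 1)
  ~> vnil (Vec (Vec Nat 2) 1)
the term's type:
  Vec (Vec (Vec Nat 2) 1) 0
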